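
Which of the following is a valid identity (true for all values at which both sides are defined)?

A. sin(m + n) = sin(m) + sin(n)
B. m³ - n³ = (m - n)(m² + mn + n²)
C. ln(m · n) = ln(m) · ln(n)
B

A: fails at (3, 7) — LHS = sin(10) ≈ -0.544, RHS = sin(3) + sin(7) ≈ 0.7981.
B: holds — e.g. at (4, 6), both sides equal -152.
C: fails at (2, 2) — LHS = ln(4) ≈ 1.386, RHS = ln(2)² ≈ 0.4805.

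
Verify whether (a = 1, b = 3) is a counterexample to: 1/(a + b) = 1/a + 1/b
Yes

Substituting a = 1, b = 3:
LHS = 1/(1 + 3) = 1/4
RHS = 1/1 + 1/3 = 4/3

Since LHS ≠ RHS, this pair disproves the claim.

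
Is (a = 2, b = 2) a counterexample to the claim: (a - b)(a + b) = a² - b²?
No

Substituting a = 2, b = 2:
LHS = (2 - 2)(2 + 2) = 0
RHS = 2² - 2² = 0

The sides agree, so this pair does not disprove the claim.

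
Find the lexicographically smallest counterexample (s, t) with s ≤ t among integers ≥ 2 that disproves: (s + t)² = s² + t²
Substituting (2, 2) into the claim:
LHS = (2 + 2)² = 16
RHS = 2² + 2² = 8

Since LHS ≠ RHS, this pair disproves the claim, and no lexicographically smaller pair (s ≤ t, integers ≥ 2) does.

For instance (4, 6) is also a counterexample (LHS = 100, RHS = 52), but it's lexicographically larger.

Answer: (s, t) = (2, 2)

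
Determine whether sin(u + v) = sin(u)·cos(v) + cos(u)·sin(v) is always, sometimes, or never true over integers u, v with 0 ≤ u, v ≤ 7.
Always true

The identity holds for every pair in the range. For instance at (u, v) = (6, 0): both sides equal sin(6) ≈ -0.2794.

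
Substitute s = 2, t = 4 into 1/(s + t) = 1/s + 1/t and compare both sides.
LHS = 1/(2 + 4) = 1/6
RHS = 1/2 + 1/4 = 3/4

LHS ≠ RHS, so the equation does not hold here.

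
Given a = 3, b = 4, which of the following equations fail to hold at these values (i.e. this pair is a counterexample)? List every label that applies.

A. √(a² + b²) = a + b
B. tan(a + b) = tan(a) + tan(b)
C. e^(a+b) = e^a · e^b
A, B

Evaluating each claim at the given values:
A. LHS = 5, RHS = 7 → fails here (LHS ≠ RHS)
B. LHS = tan(7) ≈ 0.8714, RHS = tan(3) + tan(4) ≈ 1.015 → fails here (LHS ≠ RHS)
C. LHS = e^7 ≈ 1097, RHS = e^7 ≈ 1097 → holds here (LHS = RHS)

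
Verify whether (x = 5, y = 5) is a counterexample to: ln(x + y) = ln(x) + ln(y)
Substituting x = 5, y = 5:
LHS = ln(5 + 5) = ln(10) ≈ 2.303
RHS = ln(5) + ln(5) = 2·ln(5) ≈ 3.219

Since LHS ≠ RHS, this pair disproves the claim.

Answer: Yes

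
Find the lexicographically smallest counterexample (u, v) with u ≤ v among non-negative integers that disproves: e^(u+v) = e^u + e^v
Substituting (0, 0) into the claim:
LHS = e^(0+0) = 1
RHS = e^0 + e^0 = 2

Since LHS ≠ RHS, this pair disproves the claim, and no lexicographically smaller pair (u ≤ v, non-negative integers) does.

For instance (3, 3) is also a counterexample (LHS = e^6 ≈ 403.4, RHS = 2·e^3 ≈ 40.17), but it's lexicographically larger.

Answer: (u, v) = (0, 0)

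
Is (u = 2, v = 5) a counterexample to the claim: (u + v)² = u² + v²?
Substituting u = 2, v = 5:
LHS = (2 + 5)² = 49
RHS = 2² + 5² = 29

Since LHS ≠ RHS, this pair disproves the claim.

Answer: Yes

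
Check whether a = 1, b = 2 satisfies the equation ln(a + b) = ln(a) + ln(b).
Substituting a = 1, b = 2:

LHS = ln(1 + 2) = ln(3) ≈ 1.099
RHS = ln(1) + ln(2) = ln(2) ≈ 0.6931

LHS ≠ RHS, so the equation does not hold at this point.

Answer: Fails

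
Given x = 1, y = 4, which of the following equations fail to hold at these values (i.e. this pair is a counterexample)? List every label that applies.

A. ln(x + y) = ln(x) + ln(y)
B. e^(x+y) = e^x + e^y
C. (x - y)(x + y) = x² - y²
Evaluating each claim at the given values:
A. LHS = ln(5) ≈ 1.609, RHS = ln(4) ≈ 1.386 → fails here (LHS ≠ RHS)
B. LHS = e^5 ≈ 148.4, RHS = e + e^4 ≈ 57.32 → fails here (LHS ≠ RHS)
C. LHS = -15, RHS = -15 → holds here (LHS = RHS)

Answer: A, B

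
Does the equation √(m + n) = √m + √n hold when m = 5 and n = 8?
Substituting m = 5, n = 8:

LHS = √(5 + 8) = √(13) ≈ 3.606
RHS = √5 + √8 = √(5) + 2·√(2) ≈ 5.064

LHS ≠ RHS, so the equation does not hold at this point.

Answer: Fails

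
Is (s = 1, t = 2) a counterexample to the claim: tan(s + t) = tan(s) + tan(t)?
Yes

Substituting s = 1, t = 2:
LHS = tan(1 + 2) = tan(3) ≈ -0.1425
RHS = tan(1) + tan(2) ≈ -0.6276

Since LHS ≠ RHS, this pair disproves the claim.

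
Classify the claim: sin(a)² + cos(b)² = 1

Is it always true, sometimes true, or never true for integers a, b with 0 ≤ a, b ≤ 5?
It holds at (a, b) = (0, 0) (both sides equal 1), but fails at (a, b) = (1, 4) (LHS = cos(4)² + sin(1)² ≈ 1.135, RHS = 1).

Answer: Sometimes true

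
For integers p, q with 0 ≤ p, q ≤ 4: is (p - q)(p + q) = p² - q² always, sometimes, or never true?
The identity holds for every pair in the range. For instance at (p, q) = (4, 2): both sides equal 12.

Answer: Always true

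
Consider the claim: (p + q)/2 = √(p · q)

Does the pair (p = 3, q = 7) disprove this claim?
Substituting p = 3, q = 7:
LHS = (3 + 7)/2 = 5
RHS = √(3 · 7) = √(21) ≈ 4.583

Since LHS ≠ RHS, this pair disproves the claim.

Answer: Yes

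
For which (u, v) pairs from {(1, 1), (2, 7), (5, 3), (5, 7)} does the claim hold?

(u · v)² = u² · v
Testing each pair:
(1, 1): LHS = 1, RHS = 1 → holds
(2, 7): LHS = 196, RHS = 28 → fails
(5, 3): LHS = 225, RHS = 75 → fails
(5, 7): LHS = 1225, RHS = 175 → fails

1 of 4 pairs satisfies the claim.

Answer: (1, 1)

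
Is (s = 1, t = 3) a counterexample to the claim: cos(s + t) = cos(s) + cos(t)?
Yes

Substituting s = 1, t = 3:
LHS = cos(1 + 3) = cos(4) ≈ -0.6536
RHS = cos(1) + cos(3) ≈ -0.4497

Since LHS ≠ RHS, this pair disproves the claim.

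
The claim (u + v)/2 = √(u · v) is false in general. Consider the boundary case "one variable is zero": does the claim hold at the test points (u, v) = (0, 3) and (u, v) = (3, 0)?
At (0, 3): LHS = 3/2 ≠ RHS = 0
At (3, 0): LHS = 3/2 ≠ RHS = 0

Answer: No, fails at both test points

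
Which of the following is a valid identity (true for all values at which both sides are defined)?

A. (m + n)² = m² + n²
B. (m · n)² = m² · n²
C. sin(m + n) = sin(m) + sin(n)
A: fails at (3, 7) — LHS = 100, RHS = 58.
B: holds — e.g. at (2, 4), both sides equal 64.
C: fails at (2, 4) — LHS = sin(6) ≈ -0.2794, RHS = sin(4) + sin(2) ≈ 0.1525.

Answer: B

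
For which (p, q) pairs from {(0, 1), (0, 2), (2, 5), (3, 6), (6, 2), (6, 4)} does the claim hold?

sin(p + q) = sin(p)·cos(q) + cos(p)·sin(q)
All pairs

Testing each pair:
(0, 1): LHS = sin(1) ≈ 0.8415, RHS = sin(1) ≈ 0.8415 → holds
(0, 2): LHS = sin(2) ≈ 0.9093, RHS = sin(2) ≈ 0.9093 → holds
(2, 5): LHS = sin(7) ≈ 0.657, RHS = sin(2)·cos(5) + sin(5)·cos(2) ≈ 0.657 → holds
(3, 6): LHS = sin(9) ≈ 0.4121, RHS = sin(3)·cos(6) + sin(6)·cos(3) ≈ 0.4121 → holds
(6, 2): LHS = sin(8) ≈ 0.9894, RHS = sin(6)·cos(2) + sin(2)·cos(6) ≈ 0.9894 → holds
(6, 4): LHS = sin(10) ≈ -0.544, RHS = sin(4)·cos(6) + sin(6)·cos(4) ≈ -0.544 → holds

Every pair satisfies the claim.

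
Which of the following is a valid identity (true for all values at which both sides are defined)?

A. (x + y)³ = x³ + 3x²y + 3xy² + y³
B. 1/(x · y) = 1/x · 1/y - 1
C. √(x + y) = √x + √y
A

A: holds — e.g. at (4, 4), both sides equal 512.
B: fails at (2, 4) — LHS = 1/8, RHS = -7/8.
C: fails at (4, 5) — LHS = 3, RHS = 2 + √(5) ≈ 4.236.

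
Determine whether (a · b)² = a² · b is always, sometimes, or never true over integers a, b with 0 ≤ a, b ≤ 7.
Sometimes true

It holds at (a, b) = (6, 0) (both sides equal 0), but fails at (a, b) = (7, 6) (LHS = 1764, RHS = 294).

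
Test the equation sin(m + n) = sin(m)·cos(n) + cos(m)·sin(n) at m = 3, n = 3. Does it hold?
Substituting m = 3, n = 3:

LHS = sin(3 + 3) = sin(6) ≈ -0.2794
RHS = sin(3)·cos(3) + cos(3)·sin(3) = 2·sin(3)·cos(3) ≈ -0.2794

LHS = RHS, so the equation holds at this point.

Answer: Holds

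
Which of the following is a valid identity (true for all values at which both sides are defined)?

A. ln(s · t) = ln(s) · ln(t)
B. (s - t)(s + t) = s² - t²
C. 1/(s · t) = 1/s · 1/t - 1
B

A: fails at (4, 5) — LHS = ln(20) ≈ 2.996, RHS = ln(4)·ln(5) ≈ 2.231.
B: holds — e.g. at (2, 7), both sides equal -45.
C: fails at (3, 4) — LHS = 1/12, RHS = -11/12.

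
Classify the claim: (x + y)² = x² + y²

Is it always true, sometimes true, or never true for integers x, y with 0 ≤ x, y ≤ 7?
It holds at (x, y) = (6, 0) (both sides equal 36), but fails at (x, y) = (6, 1) (LHS = 49, RHS = 37).

Answer: Sometimes true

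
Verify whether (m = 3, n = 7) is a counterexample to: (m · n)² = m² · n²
No

Substituting m = 3, n = 7:
LHS = (3 · 7)² = 441
RHS = 3² · 7² = 441

The sides agree, so this pair does not disprove the claim.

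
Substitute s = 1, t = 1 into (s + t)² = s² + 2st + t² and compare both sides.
LHS = (1 + 1)² = 4
RHS = 1² + 2·1·1 + 1² = 4

LHS = RHS: the two sides agree.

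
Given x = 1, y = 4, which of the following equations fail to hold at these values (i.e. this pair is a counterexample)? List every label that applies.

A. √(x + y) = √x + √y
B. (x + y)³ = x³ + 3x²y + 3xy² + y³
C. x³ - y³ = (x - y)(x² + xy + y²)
A

Evaluating each claim at the given values:
A. LHS = √(5) ≈ 2.236, RHS = 3 → fails here (LHS ≠ RHS)
B. LHS = 125, RHS = 125 → holds here (LHS = RHS)
C. LHS = -63, RHS = -63 → holds here (LHS = RHS)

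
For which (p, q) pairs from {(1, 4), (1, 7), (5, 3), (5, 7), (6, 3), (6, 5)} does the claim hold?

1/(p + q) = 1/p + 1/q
None

Testing each pair:
(1, 4): LHS = 1/5, RHS = 5/4 → fails
(1, 7): LHS = 1/8, RHS = 8/7 → fails
(5, 3): LHS = 1/8, RHS = 8/15 → fails
(5, 7): LHS = 1/12, RHS = 12/35 → fails
(6, 3): LHS = 1/9, RHS = 1/2 → fails
(6, 5): LHS = 1/11, RHS = 11/30 → fails

No pair satisfies the claim.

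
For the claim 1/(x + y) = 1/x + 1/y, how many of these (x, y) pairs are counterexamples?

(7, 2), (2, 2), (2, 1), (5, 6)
Testing each pair:
(7, 2): LHS = 1/9, RHS = 9/14 → counterexample
(2, 2): LHS = 1/4, RHS = 1 → counterexample
(2, 1): LHS = 1/3, RHS = 3/2 → counterexample
(5, 6): LHS = 1/11, RHS = 11/30 → counterexample

That makes 4 counterexamples.

Answer: 4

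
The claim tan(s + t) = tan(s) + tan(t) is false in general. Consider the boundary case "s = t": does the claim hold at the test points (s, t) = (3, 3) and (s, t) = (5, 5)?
No, fails at both test points

At (3, 3): LHS = tan(6) ≈ -0.291 ≠ RHS = 2·tan(3) ≈ -0.2851
At (5, 5): LHS = tan(10) ≈ 0.6484 ≠ RHS = 2·tan(5) ≈ -6.761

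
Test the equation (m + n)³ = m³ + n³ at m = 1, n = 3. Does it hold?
Fails

Substituting m = 1, n = 3:

LHS = (1 + 3)³ = 64
RHS = 1³ + 3³ = 28

LHS ≠ RHS, so the equation does not hold at this point.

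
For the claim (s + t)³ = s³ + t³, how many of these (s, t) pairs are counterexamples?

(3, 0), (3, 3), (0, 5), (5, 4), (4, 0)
Testing each pair:
(3, 0): LHS = 27, RHS = 27 → satisfies claim
(3, 3): LHS = 216, RHS = 54 → counterexample
(0, 5): LHS = 125, RHS = 125 → satisfies claim
(5, 4): LHS = 729, RHS = 189 → counterexample
(4, 0): LHS = 64, RHS = 64 → satisfies claim

That makes 2 counterexamples.

Answer: 2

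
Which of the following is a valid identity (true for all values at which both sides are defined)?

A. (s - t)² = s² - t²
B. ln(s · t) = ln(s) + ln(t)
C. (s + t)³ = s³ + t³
A: fails at (6, 7) — LHS = 1, RHS = -13.
B: holds — e.g. at (3, 3), both sides equal ln(9) ≈ 2.197.
C: fails at (4, 4) — LHS = 512, RHS = 128.

Answer: B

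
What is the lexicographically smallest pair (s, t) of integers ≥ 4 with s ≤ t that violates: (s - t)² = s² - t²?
(s, t) = (4, 5)

Substituting (4, 5) into the claim:
LHS = (4 - 5)² = 1
RHS = 4² - 5² = -9

Since LHS ≠ RHS, this pair disproves the claim, and no lexicographically smaller pair (s ≤ t, integers ≥ 4) does.

For instance (5, 7) is also a counterexample (LHS = 4, RHS = -24), but it's lexicographically larger.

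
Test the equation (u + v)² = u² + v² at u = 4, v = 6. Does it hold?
Fails

Substituting u = 4, v = 6:

LHS = (4 + 6)² = 100
RHS = 4² + 6² = 52

LHS ≠ RHS, so the equation does not hold at this point.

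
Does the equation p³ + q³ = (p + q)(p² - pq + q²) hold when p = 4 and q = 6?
Substituting p = 4, q = 6:

LHS = 4³ + 6³ = 280
RHS = (4 + 6)(4² - 4·6 + 6²) = 280

LHS = RHS, so the equation holds at this point.

Answer: Holds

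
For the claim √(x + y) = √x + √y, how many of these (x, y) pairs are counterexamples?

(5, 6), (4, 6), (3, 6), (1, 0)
3

Testing each pair:
(5, 6): LHS = √(11) ≈ 3.317, RHS = √(5) + √(6) ≈ 4.686 → counterexample
(4, 6): LHS = √(10) ≈ 3.162, RHS = 2 + √(6) ≈ 4.449 → counterexample
(3, 6): LHS = 3, RHS = √(3) + √(6) ≈ 4.182 → counterexample
(1, 0): LHS = 1, RHS = 1 → satisfies claim

That makes 3 counterexamples.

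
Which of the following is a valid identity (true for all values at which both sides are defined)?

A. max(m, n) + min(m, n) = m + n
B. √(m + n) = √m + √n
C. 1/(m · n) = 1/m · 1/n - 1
A

A: holds — e.g. at (4, 5), both sides equal 9.
B: fails at (3, 3) — LHS = √(6) ≈ 2.449, RHS = 2·√(3) ≈ 3.464.
C: fails at (1, 5) — LHS = 1/5, RHS = -4/5.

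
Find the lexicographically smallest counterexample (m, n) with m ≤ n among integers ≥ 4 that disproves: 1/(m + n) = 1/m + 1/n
(m, n) = (4, 4)

Substituting (4, 4) into the claim:
LHS = 1/(4 + 4) = 1/8
RHS = 1/4 + 1/4 = 1/2

Since LHS ≠ RHS, this pair disproves the claim, and no lexicographically smaller pair (m ≤ n, integers ≥ 4) does.

For instance (11, 11) is also a counterexample (LHS = 1/22, RHS = 2/11), but it's lexicographically larger.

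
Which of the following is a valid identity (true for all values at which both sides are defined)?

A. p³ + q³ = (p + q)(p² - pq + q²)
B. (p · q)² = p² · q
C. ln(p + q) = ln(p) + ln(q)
A: holds — e.g. at (2, 3), both sides equal 35.
B: fails at (2, 7) — LHS = 196, RHS = 28.
C: fails at (3, 3) — LHS = ln(6) ≈ 1.792, RHS = 2·ln(3) ≈ 2.197.

Answer: A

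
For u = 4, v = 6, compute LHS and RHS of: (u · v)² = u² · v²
LHS = (4 · 6)² = 576
RHS = 4² · 6² = 576

LHS = RHS: the two sides agree.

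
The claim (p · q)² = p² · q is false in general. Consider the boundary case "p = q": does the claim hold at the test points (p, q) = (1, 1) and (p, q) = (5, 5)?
At (1, 1): LHS = 1, RHS = 1 → equal
At (5, 5): LHS = 625 ≠ RHS = 125

Answer: Only at (1, 1)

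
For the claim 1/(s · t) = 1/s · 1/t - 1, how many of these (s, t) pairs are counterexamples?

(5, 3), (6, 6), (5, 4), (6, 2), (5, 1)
Testing each pair:
(5, 3): LHS = 1/15, RHS = -14/15 → counterexample
(6, 6): LHS = 1/36, RHS = -35/36 → counterexample
(5, 4): LHS = 1/20, RHS = -19/20 → counterexample
(6, 2): LHS = 1/12, RHS = -11/12 → counterexample
(5, 1): LHS = 1/5, RHS = -4/5 → counterexample

That makes 5 counterexamples.

Answer: 5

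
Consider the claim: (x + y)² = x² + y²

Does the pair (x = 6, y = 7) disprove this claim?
Yes

Substituting x = 6, y = 7:
LHS = (6 + 7)² = 169
RHS = 6² + 7² = 85

Since LHS ≠ RHS, this pair disproves the claim.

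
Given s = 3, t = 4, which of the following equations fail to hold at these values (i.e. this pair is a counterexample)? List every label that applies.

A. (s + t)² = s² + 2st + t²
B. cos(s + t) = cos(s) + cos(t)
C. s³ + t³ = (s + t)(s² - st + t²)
B

Evaluating each claim at the given values:
A. LHS = 49, RHS = 49 → holds here (LHS = RHS)
B. LHS = cos(7) ≈ 0.7539, RHS = cos(3) + cos(4) ≈ -1.644 → fails here (LHS ≠ RHS)
C. LHS = 91, RHS = 91 → holds here (LHS = RHS)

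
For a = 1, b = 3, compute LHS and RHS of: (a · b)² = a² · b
LHS = (1 · 3)² = 9
RHS = 1² · 3 = 3

LHS ≠ RHS, so the equation does not hold here.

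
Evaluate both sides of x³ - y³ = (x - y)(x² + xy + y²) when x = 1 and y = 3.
LHS = 1³ - 3³ = -26
RHS = (1 - 3)(1² + 1·3 + 3²) = -26

LHS = RHS: the two sides agree.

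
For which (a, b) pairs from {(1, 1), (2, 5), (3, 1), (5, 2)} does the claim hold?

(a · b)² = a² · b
(1, 1), (3, 1)

Testing each pair:
(1, 1): LHS = 1, RHS = 1 → holds
(2, 5): LHS = 100, RHS = 20 → fails
(3, 1): LHS = 9, RHS = 9 → holds
(5, 2): LHS = 100, RHS = 50 → fails

2 of 4 pairs satisfy the claim.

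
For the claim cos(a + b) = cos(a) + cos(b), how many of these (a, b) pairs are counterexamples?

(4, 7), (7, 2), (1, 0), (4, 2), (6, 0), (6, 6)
6

Testing each pair:
(4, 7): LHS = cos(11) ≈ 0.004426, RHS = cos(4) + cos(7) ≈ 0.1003 → counterexample
(7, 2): LHS = cos(9) ≈ -0.9111, RHS = cos(2) + cos(7) ≈ 0.3378 → counterexample
(1, 0): LHS = cos(1) ≈ 0.5403, RHS = cos(1) + 1 ≈ 1.54 → counterexample
(4, 2): LHS = cos(6) ≈ 0.9602, RHS = cos(4) + cos(2) ≈ -1.07 → counterexample
(6, 0): LHS = cos(6) ≈ 0.9602, RHS = cos(6) + 1 ≈ 1.96 → counterexample
(6, 6): LHS = cos(12) ≈ 0.8439, RHS = 2·cos(6) ≈ 1.92 → counterexample

That makes 6 counterexamples.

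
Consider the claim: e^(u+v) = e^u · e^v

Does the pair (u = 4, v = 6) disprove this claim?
Substituting u = 4, v = 6:
LHS = e^(4+6) = e^10 ≈ 22026.5
RHS = e^4 · e^6 = e^10 ≈ 22026.5

The sides agree, so this pair does not disprove the claim.

Answer: No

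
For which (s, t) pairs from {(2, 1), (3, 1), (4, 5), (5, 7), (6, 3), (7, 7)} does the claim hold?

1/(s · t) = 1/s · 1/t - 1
Testing each pair:
(2, 1): LHS = 1/2, RHS = -1/2 → fails
(3, 1): LHS = 1/3, RHS = -2/3 → fails
(4, 5): LHS = 1/20, RHS = -19/20 → fails
(5, 7): LHS = 1/35, RHS = -34/35 → fails
(6, 3): LHS = 1/18, RHS = -17/18 → fails
(7, 7): LHS = 1/49, RHS = -48/49 → fails

No pair satisfies the claim.

Answer: None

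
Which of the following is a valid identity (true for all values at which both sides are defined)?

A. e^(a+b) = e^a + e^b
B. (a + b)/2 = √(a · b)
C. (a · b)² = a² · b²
C

A: fails at (1, 5) — LHS = e^6 ≈ 403.4, RHS = e + e^5 ≈ 151.1.
B: fails at (6, 7) — LHS = 13/2, RHS = √(42) ≈ 6.481.
C: holds — e.g. at (2, 2), both sides equal 16.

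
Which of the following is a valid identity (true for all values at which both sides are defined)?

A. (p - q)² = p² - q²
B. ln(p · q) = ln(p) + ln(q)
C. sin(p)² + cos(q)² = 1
B

A: fails at (1, 3) — LHS = 4, RHS = -8.
B: holds — e.g. at (1, 5), both sides equal ln(5) ≈ 1.609.
C: fails at (2, 3) — LHS = sin(2)² + cos(3)² ≈ 1.807, RHS = 1.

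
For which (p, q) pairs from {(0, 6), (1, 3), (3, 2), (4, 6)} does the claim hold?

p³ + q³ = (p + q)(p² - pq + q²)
Testing each pair:
(0, 6): LHS = 216, RHS = 216 → holds
(1, 3): LHS = 28, RHS = 28 → holds
(3, 2): LHS = 35, RHS = 35 → holds
(4, 6): LHS = 280, RHS = 280 → holds

Every pair satisfies the claim.

Answer: All pairs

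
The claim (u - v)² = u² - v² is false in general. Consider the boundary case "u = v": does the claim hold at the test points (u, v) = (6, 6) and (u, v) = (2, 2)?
Yes, holds at both test points

At (6, 6): LHS = 0, RHS = 0 → equal
At (2, 2): LHS = 0, RHS = 0 → equal

So the claim does hold at both of these boundary points, even though it is not an identity.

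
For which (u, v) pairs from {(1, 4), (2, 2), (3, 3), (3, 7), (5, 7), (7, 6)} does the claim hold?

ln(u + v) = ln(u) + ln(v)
(2, 2)

Testing each pair:
(1, 4): LHS = ln(5) ≈ 1.609, RHS = ln(4) ≈ 1.386 → fails
(2, 2): LHS = ln(4) ≈ 1.386, RHS = 2·ln(2) ≈ 1.386 → holds
(3, 3): LHS = ln(6) ≈ 1.792, RHS = 2·ln(3) ≈ 2.197 → fails
(3, 7): LHS = ln(10) ≈ 2.303, RHS = ln(3) + ln(7) ≈ 3.045 → fails
(5, 7): LHS = ln(12) ≈ 2.485, RHS = ln(5) + ln(7) ≈ 3.555 → fails
(7, 6): LHS = ln(13) ≈ 2.565, RHS = ln(6) + ln(7) ≈ 3.738 → fails

1 of 6 pairs satisfies the claim.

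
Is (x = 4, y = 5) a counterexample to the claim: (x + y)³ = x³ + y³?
Yes

Substituting x = 4, y = 5:
LHS = (4 + 5)³ = 729
RHS = 4³ + 5³ = 189

Since LHS ≠ RHS, this pair disproves the claim.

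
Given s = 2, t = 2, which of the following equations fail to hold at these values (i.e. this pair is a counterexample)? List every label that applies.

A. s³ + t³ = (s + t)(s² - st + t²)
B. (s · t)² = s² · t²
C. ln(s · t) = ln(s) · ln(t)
C

Evaluating each claim at the given values:
A. LHS = 16, RHS = 16 → holds here (LHS = RHS)
B. LHS = 16, RHS = 16 → holds here (LHS = RHS)
C. LHS = ln(4) ≈ 1.386, RHS = ln(2)² ≈ 0.4805 → fails here (LHS ≠ RHS)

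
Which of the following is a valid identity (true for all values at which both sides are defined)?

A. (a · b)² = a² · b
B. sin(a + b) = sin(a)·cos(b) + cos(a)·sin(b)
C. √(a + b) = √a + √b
B

A: fails at (3, 4) — LHS = 144, RHS = 36.
B: holds — e.g. at (2, 4), both sides equal sin(6) ≈ -0.2794.
C: fails at (1, 4) — LHS = √(5) ≈ 2.236, RHS = 3.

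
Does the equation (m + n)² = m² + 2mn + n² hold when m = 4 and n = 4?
Holds

Substituting m = 4, n = 4:

LHS = (4 + 4)² = 64
RHS = 4² + 2·4·4 + 4² = 64

LHS = RHS, so the equation holds at this point.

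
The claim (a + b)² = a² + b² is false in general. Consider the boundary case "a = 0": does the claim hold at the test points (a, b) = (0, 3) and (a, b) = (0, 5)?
At (0, 3): LHS = 9, RHS = 9 → equal
At (0, 5): LHS = 25, RHS = 25 → equal

So the claim does hold at both of these boundary points, even though it is not an identity.

Answer: Yes, holds at both test points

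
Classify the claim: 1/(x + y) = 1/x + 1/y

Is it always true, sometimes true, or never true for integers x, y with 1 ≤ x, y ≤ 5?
Never true

The claim fails for every pair in the range. For instance at (x, y) = (2, 2): LHS = 1/4, RHS = 1.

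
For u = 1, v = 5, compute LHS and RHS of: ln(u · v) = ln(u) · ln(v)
LHS = ln(1 · 5) = ln(5) ≈ 1.609
RHS = ln(1) · ln(5) = 0

LHS ≠ RHS (they differ by about 1.609), so the equation does not hold here.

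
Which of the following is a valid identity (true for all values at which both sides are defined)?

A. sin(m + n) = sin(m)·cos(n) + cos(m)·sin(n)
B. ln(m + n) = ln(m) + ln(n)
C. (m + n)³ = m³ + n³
A: holds — e.g. at (6, 7), both sides equal sin(13) ≈ 0.4202.
B: fails at (1, 2) — LHS = ln(3) ≈ 1.099, RHS = ln(2) ≈ 0.6931.
C: fails at (1, 1) — LHS = 8, RHS = 2.

Answer: A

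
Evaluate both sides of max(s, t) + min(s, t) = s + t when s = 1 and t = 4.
LHS = max(1, 4) + min(1, 4) = 5
RHS = 1 + 4 = 5

LHS = RHS: the two sides agree.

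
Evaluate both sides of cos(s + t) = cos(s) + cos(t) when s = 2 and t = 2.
LHS = cos(2 + 2) = cos(4) ≈ -0.6536
RHS = cos(2) + cos(2) = 2·cos(2) ≈ -0.8323

LHS ≠ RHS (they differ by about 0.1787), so the equation does not hold here.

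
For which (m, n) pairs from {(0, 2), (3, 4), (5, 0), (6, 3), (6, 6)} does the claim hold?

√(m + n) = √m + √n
Testing each pair:
(0, 2): LHS = √(2) ≈ 1.414, RHS = √(2) ≈ 1.414 → holds
(3, 4): LHS = √(7) ≈ 2.646, RHS = √(3) + 2 ≈ 3.732 → fails
(5, 0): LHS = √(5) ≈ 2.236, RHS = √(5) ≈ 2.236 → holds
(6, 3): LHS = 3, RHS = √(3) + √(6) ≈ 4.182 → fails
(6, 6): LHS = 2·√(3) ≈ 3.464, RHS = 2·√(6) ≈ 4.899 → fails

2 of 5 pairs satisfy the claim.

Answer: (0, 2), (5, 0)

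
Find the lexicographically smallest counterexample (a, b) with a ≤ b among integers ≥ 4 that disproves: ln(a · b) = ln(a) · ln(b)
(a, b) = (4, 4)

Substituting (4, 4) into the claim:
LHS = ln(4 · 4) = ln(16) ≈ 2.773
RHS = ln(4) · ln(4) = ln(4)² ≈ 1.922

Since LHS ≠ RHS, this pair disproves the claim, and no lexicographically smaller pair (a ≤ b, integers ≥ 4) does.

For instance (8, 8) is also a counterexample (LHS = ln(64) ≈ 4.159, RHS = ln(8)² ≈ 4.324), but it's lexicographically larger.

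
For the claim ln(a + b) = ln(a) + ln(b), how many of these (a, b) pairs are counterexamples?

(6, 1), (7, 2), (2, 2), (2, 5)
3

Testing each pair:
(6, 1): LHS = ln(7) ≈ 1.946, RHS = ln(6) ≈ 1.792 → counterexample
(7, 2): LHS = ln(9) ≈ 2.197, RHS = ln(2) + ln(7) ≈ 2.639 → counterexample
(2, 2): LHS = ln(4) ≈ 1.386, RHS = 2·ln(2) ≈ 1.386 → satisfies claim
(2, 5): LHS = ln(7) ≈ 1.946, RHS = ln(2) + ln(5) ≈ 2.303 → counterexample

That makes 3 counterexamples.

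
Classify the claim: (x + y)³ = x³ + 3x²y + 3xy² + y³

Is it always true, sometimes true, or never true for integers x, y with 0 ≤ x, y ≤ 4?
The identity holds for every pair in the range. For instance at (x, y) = (0, 2): both sides equal 8.

Answer: Always true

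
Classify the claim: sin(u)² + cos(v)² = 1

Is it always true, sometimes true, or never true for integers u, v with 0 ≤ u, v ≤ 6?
Sometimes true

It holds at (u, v) = (3, 3) (both sides equal 1), but fails at (u, v) = (2, 0) (LHS = sin(2)² + 1 ≈ 1.827, RHS = 1).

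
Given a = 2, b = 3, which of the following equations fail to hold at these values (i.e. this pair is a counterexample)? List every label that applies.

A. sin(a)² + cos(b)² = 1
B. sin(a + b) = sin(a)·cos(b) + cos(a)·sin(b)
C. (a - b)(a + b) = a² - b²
Evaluating each claim at the given values:
A. LHS = sin(2)² + cos(3)² ≈ 1.807, RHS = 1 → fails here (LHS ≠ RHS)
B. LHS = sin(5) ≈ -0.9589, RHS = sin(2)·cos(3) + sin(3)·cos(2) ≈ -0.9589 → holds here (LHS = RHS)
C. LHS = -5, RHS = -5 → holds here (LHS = RHS)

Answer: A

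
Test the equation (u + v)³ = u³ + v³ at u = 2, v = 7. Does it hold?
Substituting u = 2, v = 7:

LHS = (2 + 7)³ = 729
RHS = 2³ + 7³ = 351

LHS ≠ RHS, so the equation does not hold at this point.

Answer: Fails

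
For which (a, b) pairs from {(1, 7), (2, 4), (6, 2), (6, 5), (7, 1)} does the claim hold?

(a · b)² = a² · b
(7, 1)

Testing each pair:
(1, 7): LHS = 49, RHS = 7 → fails
(2, 4): LHS = 64, RHS = 16 → fails
(6, 2): LHS = 144, RHS = 72 → fails
(6, 5): LHS = 900, RHS = 180 → fails
(7, 1): LHS = 49, RHS = 49 → holds

1 of 5 pairs satisfies the claim.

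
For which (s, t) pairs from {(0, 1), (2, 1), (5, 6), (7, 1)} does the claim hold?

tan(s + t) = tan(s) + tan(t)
Testing each pair:
(0, 1): LHS = tan(1) ≈ 1.557, RHS = tan(1) ≈ 1.557 → holds
(2, 1): LHS = tan(3) ≈ -0.1425, RHS = tan(2) + tan(1) ≈ -0.6276 → fails
(5, 6): LHS = tan(11) ≈ -226, RHS = tan(5) + tan(6) ≈ -3.672 → fails
(7, 1): LHS = tan(8) ≈ -6.8, RHS = tan(7) + tan(1) ≈ 2.429 → fails

1 of 4 pairs satisfies the claim.

Answer: (0, 1)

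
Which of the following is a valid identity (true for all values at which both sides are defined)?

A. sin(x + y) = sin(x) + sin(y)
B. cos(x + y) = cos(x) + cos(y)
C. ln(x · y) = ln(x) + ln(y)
C

A: fails at (3, 5) — LHS = sin(8) ≈ 0.9894, RHS = sin(5) + sin(3) ≈ -0.8178.
B: fails at (3, 3) — LHS = cos(6) ≈ 0.9602, RHS = 2·cos(3) ≈ -1.98.
C: holds — e.g. at (2, 4), both sides equal ln(8) ≈ 2.079.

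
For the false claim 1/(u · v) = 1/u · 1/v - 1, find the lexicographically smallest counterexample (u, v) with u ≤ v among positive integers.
Substituting (1, 1) into the claim:
LHS = 1/(1 · 1) = 1
RHS = 1/1 · 1/1 - 1 = 0

Since LHS ≠ RHS, this pair disproves the claim, and no lexicographically smaller pair (u ≤ v, positive integers) does.

For instance (5, 6) is also a counterexample (LHS = 1/30, RHS = -29/30), but it's lexicographically larger.

Answer: (u, v) = (1, 1)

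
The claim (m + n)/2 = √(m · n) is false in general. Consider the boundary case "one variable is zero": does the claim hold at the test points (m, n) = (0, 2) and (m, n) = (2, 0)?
No, fails at both test points

At (0, 2): LHS = 1 ≠ RHS = 0
At (2, 0): LHS = 1 ≠ RHS = 0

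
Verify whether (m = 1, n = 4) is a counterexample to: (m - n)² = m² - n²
Yes

Substituting m = 1, n = 4:
LHS = (1 - 4)² = 9
RHS = 1² - 4² = -15

Since LHS ≠ RHS, this pair disproves the claim.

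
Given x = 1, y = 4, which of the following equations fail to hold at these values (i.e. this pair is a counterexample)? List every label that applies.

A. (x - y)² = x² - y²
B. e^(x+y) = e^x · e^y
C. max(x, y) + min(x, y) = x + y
Evaluating each claim at the given values:
A. LHS = 9, RHS = -15 → fails here (LHS ≠ RHS)
B. LHS = e^5 ≈ 148.4, RHS = e^5 ≈ 148.4 → holds here (LHS = RHS)
C. LHS = 5, RHS = 5 → holds here (LHS = RHS)

Answer: A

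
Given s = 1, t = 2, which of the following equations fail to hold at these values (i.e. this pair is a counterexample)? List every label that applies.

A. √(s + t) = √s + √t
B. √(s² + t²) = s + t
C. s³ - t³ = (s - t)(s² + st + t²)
Evaluating each claim at the given values:
A. LHS = √(3) ≈ 1.732, RHS = 1 + √(2) ≈ 2.414 → fails here (LHS ≠ RHS)
B. LHS = √(5) ≈ 2.236, RHS = 3 → fails here (LHS ≠ RHS)
C. LHS = -7, RHS = -7 → holds here (LHS = RHS)

Answer: A, B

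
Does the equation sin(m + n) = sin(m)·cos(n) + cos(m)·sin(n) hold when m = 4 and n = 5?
Holds

Substituting m = 4, n = 5:

LHS = sin(4 + 5) = sin(9) ≈ 0.4121
RHS = sin(4)·cos(5) + cos(4)·sin(5) = sin(4)·cos(5) + sin(5)·cos(4) ≈ 0.4121

LHS = RHS, so the equation holds at this point.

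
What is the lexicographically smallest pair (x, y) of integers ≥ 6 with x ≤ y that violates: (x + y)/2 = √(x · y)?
At (6, 6): both sides equal 6, so it holds there.

Substituting (6, 7) into the claim:
LHS = (6 + 7)/2 = 13/2
RHS = √(6 · 7) = √(42) ≈ 6.481

Since LHS ≠ RHS, this pair disproves the claim, and no lexicographically smaller pair (x ≤ y, integers ≥ 6) does.

For instance (7, 13) is also a counterexample (LHS = 10, RHS = √(91) ≈ 9.539), but it's lexicographically larger.

Answer: (x, y) = (6, 7)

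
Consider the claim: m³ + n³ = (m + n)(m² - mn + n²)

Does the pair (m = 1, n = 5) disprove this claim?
No

Substituting m = 1, n = 5:
LHS = 1³ + 5³ = 126
RHS = (1 + 5)(1² - 1·5 + 5²) = 126

The sides agree, so this pair does not disprove the claim.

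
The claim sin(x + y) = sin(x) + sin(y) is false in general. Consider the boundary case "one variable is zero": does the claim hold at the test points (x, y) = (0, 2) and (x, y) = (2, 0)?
Yes, holds at both test points

At (0, 2): LHS = sin(2) ≈ 0.9093, RHS = sin(2) ≈ 0.9093 → equal
At (2, 0): LHS = sin(2) ≈ 0.9093, RHS = sin(2) ≈ 0.9093 → equal

So the claim does hold at both of these boundary points, even though it is not an identity.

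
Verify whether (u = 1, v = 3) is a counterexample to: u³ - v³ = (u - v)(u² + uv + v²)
Substituting u = 1, v = 3:
LHS = 1³ - 3³ = -26
RHS = (1 - 3)(1² + 1·3 + 3²) = -26

The sides agree, so this pair does not disprove the claim.

Answer: No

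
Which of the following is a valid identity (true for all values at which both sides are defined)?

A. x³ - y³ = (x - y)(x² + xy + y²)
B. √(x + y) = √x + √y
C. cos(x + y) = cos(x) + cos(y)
A

A: holds — e.g. at (3, 4), both sides equal -37.
B: fails at (2, 2) — LHS = 2, RHS = 2·√(2) ≈ 2.828.
C: fails at (2, 4) — LHS = cos(6) ≈ 0.9602, RHS = cos(4) + cos(2) ≈ -1.07.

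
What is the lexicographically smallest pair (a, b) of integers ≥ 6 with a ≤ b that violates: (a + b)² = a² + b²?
Substituting (6, 6) into the claim:
LHS = (6 + 6)² = 144
RHS = 6² + 6² = 72

Since LHS ≠ RHS, this pair disproves the claim, and no lexicographically smaller pair (a ≤ b, integers ≥ 6) does.

For instance (8, 9) is also a counterexample (LHS = 289, RHS = 145), but it's lexicographically larger.

Answer: (a, b) = (6, 6)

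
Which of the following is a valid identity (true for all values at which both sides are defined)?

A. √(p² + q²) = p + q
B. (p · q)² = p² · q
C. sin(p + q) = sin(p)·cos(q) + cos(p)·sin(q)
A: fails at (2, 7) — LHS = √(53) ≈ 7.28, RHS = 9.
B: fails at (3, 3) — LHS = 81, RHS = 27.
C: holds — e.g. at (6, 7), both sides equal sin(13) ≈ 0.4202.

Answer: C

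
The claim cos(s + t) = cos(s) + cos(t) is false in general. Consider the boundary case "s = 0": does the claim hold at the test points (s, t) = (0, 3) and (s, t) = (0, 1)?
At (0, 3): LHS = cos(3) ≈ -0.99 ≠ RHS = cos(3) + 1 ≈ 0.01001
At (0, 1): LHS = cos(1) ≈ 0.5403 ≠ RHS = cos(1) + 1 ≈ 1.54

Answer: No, fails at both test points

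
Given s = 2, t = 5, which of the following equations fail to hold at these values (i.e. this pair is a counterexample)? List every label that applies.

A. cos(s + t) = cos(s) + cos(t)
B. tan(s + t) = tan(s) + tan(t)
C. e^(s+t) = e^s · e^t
A, B

Evaluating each claim at the given values:
A. LHS = cos(7) ≈ 0.7539, RHS = cos(2) + cos(5) ≈ -0.1325 → fails here (LHS ≠ RHS)
B. LHS = tan(7) ≈ 0.8714, RHS = tan(5) + tan(2) ≈ -5.566 → fails here (LHS ≠ RHS)
C. LHS = e^7 ≈ 1097, RHS = e^7 ≈ 1097 → holds here (LHS = RHS)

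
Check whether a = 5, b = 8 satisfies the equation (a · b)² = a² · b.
Fails

Substituting a = 5, b = 8:

LHS = (5 · 8)² = 1600
RHS = 5² · 8 = 200

LHS ≠ RHS, so the equation does not hold at this point.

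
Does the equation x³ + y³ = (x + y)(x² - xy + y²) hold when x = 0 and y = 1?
Holds

Substituting x = 0, y = 1:

LHS = 0³ + 1³ = 1
RHS = (0 + 1)(0² - 0·1 + 1²) = 1

LHS = RHS, so the equation holds at this point.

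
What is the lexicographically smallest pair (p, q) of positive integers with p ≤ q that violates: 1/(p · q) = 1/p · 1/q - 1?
(p, q) = (1, 1)

Substituting (1, 1) into the claim:
LHS = 1/(1 · 1) = 1
RHS = 1/1 · 1/1 - 1 = 0

Since LHS ≠ RHS, this pair disproves the claim, and no lexicographically smaller pair (p ≤ q, positive integers) does.

For instance (2, 7) is also a counterexample (LHS = 1/14, RHS = -13/14), but it's lexicographically larger.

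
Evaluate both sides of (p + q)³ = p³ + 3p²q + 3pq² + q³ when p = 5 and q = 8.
LHS = (5 + 8)³ = 2197
RHS = 5³ + 3·5²·8 + 3·5·8² + 8³ = 2197

LHS = RHS: the two sides agree.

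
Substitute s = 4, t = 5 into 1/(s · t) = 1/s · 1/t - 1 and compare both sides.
LHS = 1/(4 · 5) = 1/20
RHS = 1/4 · 1/5 - 1 = -19/20

LHS ≠ RHS, so the equation does not hold here.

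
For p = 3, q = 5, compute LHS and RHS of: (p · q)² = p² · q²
LHS = (3 · 5)² = 225
RHS = 3² · 5² = 225

LHS = RHS: the two sides agree.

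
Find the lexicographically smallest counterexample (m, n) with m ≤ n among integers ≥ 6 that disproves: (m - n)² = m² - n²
Substituting (6, 7) into the claim:
LHS = (6 - 7)² = 1
RHS = 6² - 7² = -13

Since LHS ≠ RHS, this pair disproves the claim, and no lexicographically smaller pair (m ≤ n, integers ≥ 6) does.

For instance (7, 9) is also a counterexample (LHS = 4, RHS = -32), but it's lexicographically larger.

Answer: (m, n) = (6, 7)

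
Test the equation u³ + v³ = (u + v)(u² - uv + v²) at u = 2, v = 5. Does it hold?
Substituting u = 2, v = 5:

LHS = 2³ + 5³ = 133
RHS = (2 + 5)(2² - 2·5 + 5²) = 133

LHS = RHS, so the equation holds at this point.

Answer: Holds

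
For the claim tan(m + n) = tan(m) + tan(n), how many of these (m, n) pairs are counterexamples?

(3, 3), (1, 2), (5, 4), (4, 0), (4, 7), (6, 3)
Testing each pair:
(3, 3): LHS = tan(6) ≈ -0.291, RHS = 2·tan(3) ≈ -0.2851 → counterexample
(1, 2): LHS = tan(3) ≈ -0.1425, RHS = tan(2) + tan(1) ≈ -0.6276 → counterexample
(5, 4): LHS = tan(9) ≈ -0.4523, RHS = tan(5) + tan(4) ≈ -2.223 → counterexample
(4, 0): LHS = tan(4) ≈ 1.158, RHS = tan(4) ≈ 1.158 → satisfies claim
(4, 7): LHS = tan(11) ≈ -226, RHS = tan(7) + tan(4) ≈ 2.029 → counterexample
(6, 3): LHS = tan(9) ≈ -0.4523, RHS = tan(6) + tan(3) ≈ -0.4336 → counterexample

That makes 5 counterexamples.

Answer: 5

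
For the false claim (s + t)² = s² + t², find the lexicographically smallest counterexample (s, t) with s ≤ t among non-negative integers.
(s, t) = (1, 1)

At (0, 1): both sides equal 1, so it holds there.

Substituting (1, 1) into the claim:
LHS = (1 + 1)² = 4
RHS = 1² + 1² = 2

Since LHS ≠ RHS, this pair disproves the claim, and no lexicographically smaller pair (s ≤ t, non-negative integers) does.

For instance (1, 4) is also a counterexample (LHS = 25, RHS = 17), but it's lexicographically larger.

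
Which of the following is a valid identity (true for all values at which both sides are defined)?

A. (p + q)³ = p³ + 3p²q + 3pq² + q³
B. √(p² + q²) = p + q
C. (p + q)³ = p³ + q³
A: holds — e.g. at (3, 3), both sides equal 216.
B: fails at (2, 3) — LHS = √(13) ≈ 3.606, RHS = 5.
C: fails at (4, 6) — LHS = 1000, RHS = 280.

Answer: A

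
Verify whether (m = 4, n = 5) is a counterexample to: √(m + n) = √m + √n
Yes

Substituting m = 4, n = 5:
LHS = √(4 + 5) = 3
RHS = √4 + √5 = 2 + √(5) ≈ 4.236

Since LHS ≠ RHS, this pair disproves the claim.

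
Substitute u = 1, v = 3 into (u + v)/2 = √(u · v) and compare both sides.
LHS = (1 + 3)/2 = 2
RHS = √(1 · 3) = √(3) ≈ 1.732

LHS ≠ RHS (they differ by about 0.2679), so the equation does not hold here.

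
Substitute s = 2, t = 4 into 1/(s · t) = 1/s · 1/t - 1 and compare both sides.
LHS = 1/(2 · 4) = 1/8
RHS = 1/2 · 1/4 - 1 = -7/8

LHS ≠ RHS, so the equation does not hold here.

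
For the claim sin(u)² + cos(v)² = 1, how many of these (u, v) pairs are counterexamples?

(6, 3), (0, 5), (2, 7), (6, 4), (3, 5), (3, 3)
Testing each pair:
(6, 3): LHS = sin(6)² + cos(3)² ≈ 1.058, RHS = 1 → counterexample
(0, 5): LHS = cos(5)² ≈ 0.08046, RHS = 1 → counterexample
(2, 7): LHS = cos(7)² + sin(2)² ≈ 1.395, RHS = 1 → counterexample
(6, 4): LHS = sin(6)² + cos(4)² ≈ 0.5053, RHS = 1 → counterexample
(3, 5): LHS = sin(3)² + cos(5)² ≈ 0.1004, RHS = 1 → counterexample
(3, 3): LHS = sin(3)² + cos(3)² = 1, RHS = 1 → satisfies claim

That makes 5 counterexamples.

Answer: 5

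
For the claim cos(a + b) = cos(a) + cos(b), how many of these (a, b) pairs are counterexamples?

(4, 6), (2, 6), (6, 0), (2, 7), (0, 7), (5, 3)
6

Testing each pair:
(4, 6): LHS = cos(10) ≈ -0.8391, RHS = cos(4) + cos(6) ≈ 0.3065 → counterexample
(2, 6): LHS = cos(8) ≈ -0.1455, RHS = cos(2) + cos(6) ≈ 0.544 → counterexample
(6, 0): LHS = cos(6) ≈ 0.9602, RHS = cos(6) + 1 ≈ 1.96 → counterexample
(2, 7): LHS = cos(9) ≈ -0.9111, RHS = cos(2) + cos(7) ≈ 0.3378 → counterexample
(0, 7): LHS = cos(7) ≈ 0.7539, RHS = cos(7) + 1 ≈ 1.754 → counterexample
(5, 3): LHS = cos(8) ≈ -0.1455, RHS = cos(3) + cos(5) ≈ -0.7063 → counterexample

That makes 6 counterexamples.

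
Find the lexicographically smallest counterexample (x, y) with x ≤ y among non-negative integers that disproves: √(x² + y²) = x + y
At (0, 0): both sides equal 0, so it holds there.

Substituting (1, 1) into the claim:
LHS = √(1² + 1²) = √(2) ≈ 1.414
RHS = 1 + 1 = 2

Since LHS ≠ RHS, this pair disproves the claim, and no lexicographically smaller pair (x ≤ y, non-negative integers) does.

For instance (6, 6) is also a counterexample (LHS = 6·√(2) ≈ 8.485, RHS = 12), but it's lexicographically larger.

Answer: (x, y) = (1, 1)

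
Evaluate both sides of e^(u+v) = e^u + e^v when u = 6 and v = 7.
LHS = e^(6+7) = e^13 ≈ 442413.4
RHS = e^6 + e^7 ≈ 1500

LHS ≠ RHS (they differ by about 440913.3), so the equation does not hold here.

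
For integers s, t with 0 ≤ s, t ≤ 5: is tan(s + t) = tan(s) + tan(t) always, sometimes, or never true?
It holds at (s, t) = (1, 0) (both sides equal tan(1) ≈ 1.557), but fails at (s, t) = (2, 2) (LHS = tan(4) ≈ 1.158, RHS = 2·tan(2) ≈ -4.37).

Answer: Sometimes true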